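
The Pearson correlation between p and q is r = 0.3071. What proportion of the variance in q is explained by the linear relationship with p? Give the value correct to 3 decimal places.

0.094

r² = (0.3071)² = 0.094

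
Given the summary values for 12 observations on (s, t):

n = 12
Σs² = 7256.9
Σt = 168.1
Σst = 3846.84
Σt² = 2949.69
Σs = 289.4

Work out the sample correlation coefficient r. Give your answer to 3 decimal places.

-0.510

r = (nΣst − ΣsΣt) / √[(nΣs² − (Σs)²)(nΣt² − (Σt)²)]
Numerator: 12×3846.84 − 289.4×168.1 = -2486.06
Denominator: √[(87082.8 − 83752.36)(35396.28 − 28257.61)] = √[3330.44 × 7138.67] = 4875.9524
r = -2486.06 / 4875.9524 ≈ -0.510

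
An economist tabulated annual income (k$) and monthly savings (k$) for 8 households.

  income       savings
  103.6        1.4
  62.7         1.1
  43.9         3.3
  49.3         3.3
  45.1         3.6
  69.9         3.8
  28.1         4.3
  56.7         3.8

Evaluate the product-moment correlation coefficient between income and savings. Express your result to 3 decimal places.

n = 8, Σx = 459.3, Σy = 24.6, Σx² = 29946.47, Σy² = 85.28, Σxy = 1285.84
nΣxy − ΣxΣy = 10286.72 − 11298.78 = -1012.06
nΣx² − (Σx)² = 239571.76 − 210956.49 = 28615.27; nΣy² − (Σy)² = 682.24 − 605.16 = 77.08
r = -1012.06 / √(28615.27 × 77.08) = -1012.06 / 1485.1481 ≈ -0.681

-0.681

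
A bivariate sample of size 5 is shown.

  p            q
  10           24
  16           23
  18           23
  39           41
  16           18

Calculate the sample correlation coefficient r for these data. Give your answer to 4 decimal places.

n = 5, Σp = 99, Σq = 129, Σp² = 2457, Σq² = 3639, Σpq = 2909
nΣpq − ΣpΣq = 14545 − 12771 = 1774
nΣp² − (Σp)² = 12285 − 9801 = 2484; nΣq² − (Σq)² = 18195 − 16641 = 1554
r = 1774 / √(2484 × 1554) = 1774 / 1964.7229 ≈ 0.9029

0.9029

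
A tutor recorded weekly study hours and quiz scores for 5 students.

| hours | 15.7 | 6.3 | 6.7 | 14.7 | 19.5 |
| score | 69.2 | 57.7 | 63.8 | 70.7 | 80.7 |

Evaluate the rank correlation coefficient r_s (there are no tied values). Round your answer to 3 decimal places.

Rank hours: 4, 1, 2, 3, 5
Rank score: 3, 1, 2, 4, 5
d = rank(hours) − rank(score): 1, 0, 0, -1, 0; Σd² = 2
ρ = 1 − 6Σd² / [n(n²−1)] = 1 − 6×2 / (5×24) = 1 − 12/120 ≈ 0.900

0.900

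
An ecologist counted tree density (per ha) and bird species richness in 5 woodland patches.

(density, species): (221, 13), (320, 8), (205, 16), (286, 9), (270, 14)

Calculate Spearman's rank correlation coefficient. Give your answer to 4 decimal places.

Rank density: 2, 5, 1, 4, 3
Rank species: 3, 1, 5, 2, 4
d = rank(density) − rank(species): -1, 4, -4, 2, -1; Σd² = 38
ρ = 1 − 6Σd² / [n(n²−1)] = 1 − 6×38 / (5×24) = 1 − 228/120 ≈ -0.9000

-0.9000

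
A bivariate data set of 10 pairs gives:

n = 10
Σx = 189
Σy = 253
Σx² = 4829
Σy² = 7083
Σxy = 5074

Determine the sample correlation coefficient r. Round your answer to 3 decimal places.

r = (nΣxy − ΣxΣy) / √[(nΣx² − (Σx)²)(nΣy² − (Σy)²)]
Numerator: 10×5074 − 189×253 = 2923
Denominator: √[(48290 − 35721)(70830 − 64009)] = √[12569 × 6821] = 9259.2197
r = 2923 / 9259.2197 ≈ 0.316

0.316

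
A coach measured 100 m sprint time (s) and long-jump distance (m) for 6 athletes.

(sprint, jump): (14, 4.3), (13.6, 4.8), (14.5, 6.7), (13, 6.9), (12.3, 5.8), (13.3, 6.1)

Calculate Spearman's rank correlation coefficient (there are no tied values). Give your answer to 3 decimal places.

-0.200

Rank sprint: 5, 4, 6, 2, 1, 3
Rank jump: 1, 2, 5, 6, 3, 4
d = rank(sprint) − rank(jump): 4, 2, 1, -4, -2, -1; Σd² = 42
ρ = 1 − 6Σd² / [n(n²−1)] = 1 − 6×42 / (6×35) = 1 − 252/210 ≈ -0.200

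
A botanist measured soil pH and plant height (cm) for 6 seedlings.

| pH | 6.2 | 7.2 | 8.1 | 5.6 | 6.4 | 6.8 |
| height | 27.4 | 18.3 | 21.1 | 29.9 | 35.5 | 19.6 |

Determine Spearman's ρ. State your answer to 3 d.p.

Rank pH: 2, 5, 6, 1, 3, 4
Rank height: 4, 1, 3, 5, 6, 2
d = rank(pH) − rank(height): -2, 4, 3, -4, -3, 2; Σd² = 58
ρ = 1 − 6Σd² / [n(n²−1)] = 1 − 6×58 / (6×35) = 1 − 348/210 ≈ -0.657

-0.657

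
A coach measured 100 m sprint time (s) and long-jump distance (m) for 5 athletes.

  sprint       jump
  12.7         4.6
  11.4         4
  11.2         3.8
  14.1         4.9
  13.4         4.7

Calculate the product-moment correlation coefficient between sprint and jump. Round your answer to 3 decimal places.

0.979

n = 5, Σx = 62.8, Σy = 22, Σx² = 795.06, Σy² = 97.7, Σxy = 278.65
nΣxy − ΣxΣy = 1393.25 − 1381.6 = 11.65
nΣx² − (Σx)² = 3975.3 − 3943.84 = 31.46; nΣy² − (Σy)² = 488.5 − 484 = 4.5
r = 11.65 / √(31.46 × 4.5) = 11.65 / 11.8983 ≈ 0.979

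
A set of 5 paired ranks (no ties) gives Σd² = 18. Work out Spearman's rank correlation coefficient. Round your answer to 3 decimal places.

0.100

ρ = 1 − 6Σd² / [n(n²−1)] = 1 − 6×18 / (5×24)
  = 1 − 108/120 = 1 − 0.9000 ≈ 0.100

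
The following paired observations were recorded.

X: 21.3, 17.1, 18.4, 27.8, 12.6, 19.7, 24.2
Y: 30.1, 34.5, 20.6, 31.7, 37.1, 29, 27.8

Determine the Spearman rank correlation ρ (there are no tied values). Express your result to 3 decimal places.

Rank X: 5, 2, 3, 7, 1, 4, 6
Rank Y: 4, 6, 1, 5, 7, 3, 2
d = rank(X) − rank(Y): 1, -4, 2, 2, -6, 1, 4; Σd² = 78
ρ = 1 − 6Σd² / [n(n²−1)] = 1 − 6×78 / (7×48) = 1 − 468/336 ≈ -0.393

-0.393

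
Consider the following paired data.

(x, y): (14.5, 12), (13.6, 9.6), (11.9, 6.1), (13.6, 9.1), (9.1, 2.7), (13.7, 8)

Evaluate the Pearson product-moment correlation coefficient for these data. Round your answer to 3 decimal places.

n = 6, Σx = 76.4, Σy = 47.5, Σx² = 992.28, Σy² = 427.47, Σxy = 635.08
nΣxy − ΣxΣy = 3810.48 − 3629 = 181.48
nΣx² − (Σx)² = 5953.68 − 5836.96 = 116.72; nΣy² − (Σy)² = 2564.82 − 2256.25 = 308.57
r = 181.48 / √(116.72 × 308.57) = 181.48 / 189.7796 ≈ 0.956

0.956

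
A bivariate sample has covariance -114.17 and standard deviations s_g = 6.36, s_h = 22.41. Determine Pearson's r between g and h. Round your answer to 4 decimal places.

r = Cov(g,h) / (s_g · s_h) = -114.17 / (6.36 × 22.41)
  = -114.17 / 142.5276 ≈ -0.8010

-0.8010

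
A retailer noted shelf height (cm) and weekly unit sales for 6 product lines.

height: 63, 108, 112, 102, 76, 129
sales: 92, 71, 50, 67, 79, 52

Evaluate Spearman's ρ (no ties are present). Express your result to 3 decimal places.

-0.886

Rank height: 1, 4, 5, 3, 2, 6
Rank sales: 6, 4, 1, 3, 5, 2
d = rank(height) − rank(sales): -5, 0, 4, 0, -3, 4; Σd² = 66
ρ = 1 − 6Σd² / [n(n²−1)] = 1 − 6×66 / (6×35) = 1 − 396/210 ≈ -0.886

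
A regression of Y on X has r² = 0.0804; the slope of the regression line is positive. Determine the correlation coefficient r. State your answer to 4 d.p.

0.2835

|r| = √0.0804 = 0.2835
The association is positive, so r = 0.2835.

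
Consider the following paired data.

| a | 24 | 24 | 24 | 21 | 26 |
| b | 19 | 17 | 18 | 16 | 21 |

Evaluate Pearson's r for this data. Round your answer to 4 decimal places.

n = 5, Σa = 119, Σb = 91, Σa² = 2845, Σb² = 1671, Σab = 2178
nΣab − ΣaΣb = 10890 − 10829 = 61
nΣa² − (Σa)² = 14225 − 14161 = 64; nΣb² − (Σb)² = 8355 − 8281 = 74
r = 61 / √(64 × 74) = 61 / 68.8186 ≈ 0.8864

0.8864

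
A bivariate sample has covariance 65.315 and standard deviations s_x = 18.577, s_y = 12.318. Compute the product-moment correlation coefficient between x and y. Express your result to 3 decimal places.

0.285

r = Cov(x,y) / (s_x · s_y) = 65.315 / (18.577 × 12.318)
  = 65.315 / 228.8315 ≈ 0.285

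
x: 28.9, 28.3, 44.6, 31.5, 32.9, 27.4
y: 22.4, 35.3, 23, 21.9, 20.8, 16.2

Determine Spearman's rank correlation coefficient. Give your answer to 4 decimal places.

Rank x: 3, 2, 6, 4, 5, 1
Rank y: 4, 6, 5, 3, 2, 1
d = rank(x) − rank(y): -1, -4, 1, 1, 3, 0; Σd² = 28
ρ = 1 − 6Σd² / [n(n²−1)] = 1 − 6×28 / (6×35) = 1 − 168/210 ≈ 0.2000

0.2000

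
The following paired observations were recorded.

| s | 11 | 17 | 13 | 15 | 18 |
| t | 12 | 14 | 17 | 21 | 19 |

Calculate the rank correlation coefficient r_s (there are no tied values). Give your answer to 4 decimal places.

Rank s: 1, 4, 2, 3, 5
Rank t: 1, 2, 3, 5, 4
d = rank(s) − rank(t): 0, 2, -1, -2, 1; Σd² = 10
ρ = 1 − 6Σd² / [n(n²−1)] = 1 − 6×10 / (5×24) = 1 − 60/120 ≈ 0.5000

0.5000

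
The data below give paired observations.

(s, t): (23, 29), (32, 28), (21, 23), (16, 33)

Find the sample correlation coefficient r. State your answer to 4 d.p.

n = 4, Σs = 92, Σt = 113, Σs² = 2250, Σt² = 3243, Σst = 2574
nΣst − ΣsΣt = 10296 − 10396 = -100
nΣs² − (Σs)² = 9000 − 8464 = 536; nΣt² − (Σt)² = 12972 − 12769 = 203
r = -100 / √(536 × 203) = -100 / 329.8606 ≈ -0.3032

-0.3032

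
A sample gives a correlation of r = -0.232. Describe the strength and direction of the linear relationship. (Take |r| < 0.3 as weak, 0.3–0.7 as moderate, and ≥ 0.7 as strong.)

weak negative

r = -0.232 < 0 so the relationship is negative.
|r| = 0.232, which falls in the weak range.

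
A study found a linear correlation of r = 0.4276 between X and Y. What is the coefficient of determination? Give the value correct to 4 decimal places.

r² = (0.4276)² = 0.1828

0.1828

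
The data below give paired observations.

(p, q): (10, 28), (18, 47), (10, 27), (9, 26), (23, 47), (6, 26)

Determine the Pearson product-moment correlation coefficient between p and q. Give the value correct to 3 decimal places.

n = 6, Σp = 76, Σq = 201, Σp² = 1170, Σq² = 7283, Σpq = 2867
nΣpq − ΣpΣq = 17202 − 15276 = 1926
nΣp² − (Σp)² = 7020 − 5776 = 1244; nΣq² − (Σq)² = 43698 − 40401 = 3297
r = 1926 / √(1244 × 3297) = 1926 / 2025.2081 ≈ 0.951

0.951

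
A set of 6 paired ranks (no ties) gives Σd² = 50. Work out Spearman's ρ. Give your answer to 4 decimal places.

ρ = 1 − 6Σd² / [n(n²−1)] = 1 − 6×50 / (6×35)
  = 1 − 300/210 = 1 − 1.42857 ≈ -0.4286

-0.4286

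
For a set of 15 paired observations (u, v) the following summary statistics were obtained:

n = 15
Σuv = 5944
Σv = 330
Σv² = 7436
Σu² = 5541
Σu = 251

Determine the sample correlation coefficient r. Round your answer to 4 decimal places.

r = (nΣuv − ΣuΣv) / √[(nΣu² − (Σu)²)(nΣv² − (Σv)²)]
Numerator: 15×5944 − 251×330 = 6330
Denominator: √[(83115 − 63001)(111540 − 108900)] = √[20114 × 2640] = 7287.0406
r = 6330 / 7287.0406 ≈ 0.8687

0.8687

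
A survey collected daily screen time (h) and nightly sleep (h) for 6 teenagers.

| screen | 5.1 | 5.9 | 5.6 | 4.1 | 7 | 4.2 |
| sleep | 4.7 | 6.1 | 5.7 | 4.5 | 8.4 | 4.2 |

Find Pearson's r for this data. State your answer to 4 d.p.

0.9527

n = 6, Σx = 31.9, Σy = 33.6, Σx² = 175.63, Σy² = 200.24, Σxy = 186.77
nΣxy − ΣxΣy = 1120.62 − 1071.84 = 48.78
nΣx² − (Σx)² = 1053.78 − 1017.61 = 36.17; nΣy² − (Σy)² = 1201.44 − 1128.96 = 72.48
r = 48.78 / √(36.17 × 72.48) = 48.78 / 51.2016 ≈ 0.9527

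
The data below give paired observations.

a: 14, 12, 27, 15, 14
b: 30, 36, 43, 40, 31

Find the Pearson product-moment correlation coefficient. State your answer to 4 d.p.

0.7024

n = 5, Σa = 82, Σb = 180, Σa² = 1490, Σb² = 6606, Σab = 3047
nΣab − ΣaΣb = 15235 − 14760 = 475
nΣa² − (Σa)² = 7450 − 6724 = 726; nΣb² − (Σb)² = 33030 − 32400 = 630
r = 475 / √(726 × 630) = 475 / 676.2988 ≈ 0.7024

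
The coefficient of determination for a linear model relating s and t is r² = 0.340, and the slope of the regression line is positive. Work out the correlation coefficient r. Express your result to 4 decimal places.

0.5831

|r| = √0.340 = 0.5831
The association is positive, so r = 0.5831.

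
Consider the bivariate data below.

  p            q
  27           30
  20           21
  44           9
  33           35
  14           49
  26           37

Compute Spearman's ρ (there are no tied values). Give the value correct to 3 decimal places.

-0.600

Rank p: 4, 2, 6, 5, 1, 3
Rank q: 3, 2, 1, 4, 6, 5
d = rank(p) − rank(q): 1, 0, 5, 1, -5, -2; Σd² = 56
ρ = 1 − 6Σd² / [n(n²−1)] = 1 − 6×56 / (6×35) = 1 − 336/210 ≈ -0.600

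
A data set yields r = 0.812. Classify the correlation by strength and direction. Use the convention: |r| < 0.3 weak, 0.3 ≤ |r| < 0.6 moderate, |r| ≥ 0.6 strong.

strong positive

r = 0.812 > 0 so the relationship is positive.
|r| = 0.812, which falls in the strong range.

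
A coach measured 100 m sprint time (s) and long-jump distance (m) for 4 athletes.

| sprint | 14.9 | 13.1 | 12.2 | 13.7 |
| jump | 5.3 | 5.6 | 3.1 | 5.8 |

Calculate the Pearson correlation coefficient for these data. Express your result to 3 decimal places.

n = 4, Σx = 53.9, Σy = 19.8, Σx² = 730.15, Σy² = 102.7, Σxy = 269.61
nΣxy − ΣxΣy = 1078.44 − 1067.22 = 11.22
nΣx² − (Σx)² = 2920.6 − 2905.21 = 15.39; nΣy² − (Σy)² = 410.8 − 392.04 = 18.76
r = 11.22 / √(15.39 × 18.76) = 11.22 / 16.9917 ≈ 0.660

0.660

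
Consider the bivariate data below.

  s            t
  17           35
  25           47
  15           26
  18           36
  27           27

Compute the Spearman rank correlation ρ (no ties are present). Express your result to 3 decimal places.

Rank s: 2, 4, 1, 3, 5
Rank t: 3, 5, 1, 4, 2
d = rank(s) − rank(t): -1, -1, 0, -1, 3; Σd² = 12
ρ = 1 − 6Σd² / [n(n²−1)] = 1 − 6×12 / (5×24) = 1 − 72/120 ≈ 0.400

0.400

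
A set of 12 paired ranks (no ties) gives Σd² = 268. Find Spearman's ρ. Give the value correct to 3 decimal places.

0.063

ρ = 1 − 6Σd² / [n(n²−1)] = 1 − 6×268 / (12×143)
  = 1 − 1608/1716 = 1 − 0.9371 ≈ 0.063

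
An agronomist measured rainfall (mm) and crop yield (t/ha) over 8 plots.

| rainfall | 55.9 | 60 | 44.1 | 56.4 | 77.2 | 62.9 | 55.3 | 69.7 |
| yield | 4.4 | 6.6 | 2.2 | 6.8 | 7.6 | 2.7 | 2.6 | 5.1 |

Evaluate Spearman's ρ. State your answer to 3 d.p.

0.714

Rank rainfall: 3, 5, 1, 4, 8, 6, 2, 7
Rank yield: 4, 6, 1, 7, 8, 3, 2, 5
d = rank(rainfall) − rank(yield): -1, -1, 0, -3, 0, 3, 0, 2; Σd² = 24
ρ = 1 − 6Σd² / [n(n²−1)] = 1 − 6×24 / (8×63) = 1 − 144/504 ≈ 0.714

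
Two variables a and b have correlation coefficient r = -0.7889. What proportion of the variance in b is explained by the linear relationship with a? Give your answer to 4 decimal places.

0.6224

r² = (-0.7889)² = 0.6224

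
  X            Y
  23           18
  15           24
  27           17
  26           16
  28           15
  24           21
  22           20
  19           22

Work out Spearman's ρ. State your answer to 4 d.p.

Rank X: 4, 1, 7, 6, 8, 5, 3, 2
Rank Y: 4, 8, 3, 2, 1, 6, 5, 7
d = rank(X) − rank(Y): 0, -7, 4, 4, 7, -1, -2, -5; Σd² = 160
ρ = 1 − 6Σd² / [n(n²−1)] = 1 − 6×160 / (8×63) = 1 − 960/504 ≈ -0.9048

-0.9048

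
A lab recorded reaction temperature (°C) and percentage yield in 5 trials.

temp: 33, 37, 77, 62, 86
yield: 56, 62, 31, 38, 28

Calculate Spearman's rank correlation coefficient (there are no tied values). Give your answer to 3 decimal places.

Rank temp: 1, 2, 4, 3, 5
Rank yield: 4, 5, 2, 3, 1
d = rank(temp) − rank(yield): -3, -3, 2, 0, 4; Σd² = 38
ρ = 1 − 6Σd² / [n(n²−1)] = 1 − 6×38 / (5×24) = 1 − 228/120 ≈ -0.900

-0.900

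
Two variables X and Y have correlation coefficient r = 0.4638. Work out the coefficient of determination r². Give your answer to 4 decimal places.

r² = (0.4638)² = 0.2151

0.2151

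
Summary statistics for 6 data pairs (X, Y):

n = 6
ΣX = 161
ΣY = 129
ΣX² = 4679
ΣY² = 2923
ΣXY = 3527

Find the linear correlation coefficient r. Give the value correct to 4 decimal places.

r = (nΣXY − ΣXΣY) / √[(nΣX² − (ΣX)²)(nΣY² − (ΣY)²)]
Numerator: 6×3527 − 161×129 = 393
Denominator: √[(28074 − 25921)(17538 − 16641)] = √[2153 × 897] = 1389.6910
r = 393 / 1389.6910 ≈ 0.2828

0.2828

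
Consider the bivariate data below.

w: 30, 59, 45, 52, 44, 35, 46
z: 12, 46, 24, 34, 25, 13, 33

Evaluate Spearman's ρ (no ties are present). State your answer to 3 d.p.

0.964

Rank w: 1, 7, 4, 6, 3, 2, 5
Rank z: 1, 7, 3, 6, 4, 2, 5
d = rank(w) − rank(z): 0, 0, 1, 0, -1, 0, 0; Σd² = 2
ρ = 1 − 6Σd² / [n(n²−1)] = 1 − 6×2 / (7×48) = 1 − 12/336 ≈ 0.964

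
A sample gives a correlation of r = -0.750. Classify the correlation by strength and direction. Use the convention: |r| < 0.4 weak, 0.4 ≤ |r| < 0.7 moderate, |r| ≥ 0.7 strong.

strong negative

r = -0.750 < 0 so the relationship is negative.
|r| = 0.750, which falls in the strong range.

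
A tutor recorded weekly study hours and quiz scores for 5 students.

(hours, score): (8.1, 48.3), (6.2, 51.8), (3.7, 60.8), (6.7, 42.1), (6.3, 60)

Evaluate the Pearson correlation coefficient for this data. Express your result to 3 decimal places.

-0.658

n = 5, Σx = 31, Σy = 263, Σx² = 202.32, Σy² = 14085.18, Σxy = 1597.42
nΣxy − ΣxΣy = 7987.1 − 8153 = -165.9
nΣx² − (Σx)² = 1011.6 − 961 = 50.6; nΣy² − (Σy)² = 70425.9 − 69169 = 1256.9
r = -165.9 / √(50.6 × 1256.9) = -165.9 / 252.1887 ≈ -0.658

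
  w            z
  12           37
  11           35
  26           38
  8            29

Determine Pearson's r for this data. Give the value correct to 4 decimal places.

n = 4, Σw = 57, Σz = 139, Σw² = 1005, Σz² = 4879, Σwz = 2049
nΣwz − ΣwΣz = 8196 − 7923 = 273
nΣw² − (Σw)² = 4020 − 3249 = 771; nΣz² − (Σz)² = 19516 − 19321 = 195
r = 273 / √(771 × 195) = 273 / 387.7435 ≈ 0.7041

0.7041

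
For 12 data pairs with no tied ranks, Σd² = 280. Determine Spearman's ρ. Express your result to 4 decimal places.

0.0210

ρ = 1 − 6Σd² / [n(n²−1)] = 1 − 6×280 / (12×143)
  = 1 − 1680/1716 = 1 − 0.97902 ≈ 0.0210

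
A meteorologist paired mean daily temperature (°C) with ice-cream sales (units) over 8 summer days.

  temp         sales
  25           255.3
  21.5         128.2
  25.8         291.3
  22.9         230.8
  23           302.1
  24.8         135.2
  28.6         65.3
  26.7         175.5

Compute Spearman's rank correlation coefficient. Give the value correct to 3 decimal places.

Rank temp: 5, 1, 6, 2, 3, 4, 8, 7
Rank sales: 6, 2, 7, 5, 8, 3, 1, 4
d = rank(temp) − rank(sales): -1, -1, -1, -3, -5, 1, 7, 3; Σd² = 96
ρ = 1 − 6Σd² / [n(n²−1)] = 1 − 6×96 / (8×63) = 1 − 576/504 ≈ -0.143

-0.143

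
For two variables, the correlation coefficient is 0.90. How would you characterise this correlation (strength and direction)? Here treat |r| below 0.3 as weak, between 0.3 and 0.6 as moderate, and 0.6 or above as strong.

strong positive

r = 0.90 > 0 so the relationship is positive.
|r| = 0.90, which falls in the strong range.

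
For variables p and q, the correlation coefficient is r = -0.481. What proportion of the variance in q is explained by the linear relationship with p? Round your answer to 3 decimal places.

0.231

r² = (-0.481)² = 0.231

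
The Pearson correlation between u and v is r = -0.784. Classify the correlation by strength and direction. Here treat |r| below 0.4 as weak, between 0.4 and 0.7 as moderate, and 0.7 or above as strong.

strong negative

r = -0.784 < 0 so the relationship is negative.
|r| = 0.784, which falls in the strong range.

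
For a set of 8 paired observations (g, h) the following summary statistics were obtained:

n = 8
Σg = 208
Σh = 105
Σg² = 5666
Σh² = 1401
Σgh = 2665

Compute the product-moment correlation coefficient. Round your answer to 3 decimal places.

-0.846

r = (nΣgh − ΣgΣh) / √[(nΣg² − (Σg)²)(nΣh² − (Σh)²)]
Numerator: 8×2665 − 208×105 = -520
Denominator: √[(45328 − 43264)(11208 − 11025)] = √[2064 × 183] = 614.5828
r = -520 / 614.5828 ≈ -0.846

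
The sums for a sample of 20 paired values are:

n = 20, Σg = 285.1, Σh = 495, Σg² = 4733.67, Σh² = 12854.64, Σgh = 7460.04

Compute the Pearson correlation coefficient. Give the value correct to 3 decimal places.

r = (nΣgh − ΣgΣh) / √[(nΣg² − (Σg)²)(nΣh² − (Σh)²)]
Numerator: 20×7460.04 − 285.1×495 = 8076.3
Denominator: √[(94673.4 − 81282.01)(257092.8 − 245025)] = √[13391.39 × 12067.8] = 12712.3804
r = 8076.3 / 12712.3804 ≈ 0.635

0.635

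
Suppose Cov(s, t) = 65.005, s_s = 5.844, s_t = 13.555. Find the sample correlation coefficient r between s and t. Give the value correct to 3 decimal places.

0.821

r = Cov(s,t) / (s_s · s_t) = 65.005 / (5.844 × 13.555)
  = 65.005 / 79.2154 ≈ 0.821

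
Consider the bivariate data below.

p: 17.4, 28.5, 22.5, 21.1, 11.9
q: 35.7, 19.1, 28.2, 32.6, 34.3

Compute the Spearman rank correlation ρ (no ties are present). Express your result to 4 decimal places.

-0.9000

Rank p: 2, 5, 4, 3, 1
Rank q: 5, 1, 2, 3, 4
d = rank(p) − rank(q): -3, 4, 2, 0, -3; Σd² = 38
ρ = 1 − 6Σd² / [n(n²−1)] = 1 − 6×38 / (5×24) = 1 − 228/120 ≈ -0.9000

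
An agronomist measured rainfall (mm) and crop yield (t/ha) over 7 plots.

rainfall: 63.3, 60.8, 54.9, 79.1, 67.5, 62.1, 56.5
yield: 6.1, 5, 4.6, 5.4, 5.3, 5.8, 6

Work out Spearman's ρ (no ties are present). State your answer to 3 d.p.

Rank rainfall: 5, 3, 1, 7, 6, 4, 2
Rank yield: 7, 2, 1, 4, 3, 5, 6
d = rank(rainfall) − rank(yield): -2, 1, 0, 3, 3, -1, -4; Σd² = 40
ρ = 1 − 6Σd² / [n(n²−1)] = 1 − 6×40 / (7×48) = 1 − 240/336 ≈ 0.286

0.286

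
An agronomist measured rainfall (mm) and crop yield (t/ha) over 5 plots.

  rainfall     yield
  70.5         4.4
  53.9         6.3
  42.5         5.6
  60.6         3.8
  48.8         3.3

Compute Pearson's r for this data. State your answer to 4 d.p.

n = 5, Σx = 276.3, Σy = 23.4, Σx² = 15735.51, Σy² = 115.74, Σxy = 1279.09
nΣxy − ΣxΣy = 6395.45 − 6465.42 = -69.97
nΣx² − (Σx)² = 78677.55 − 76341.69 = 2335.86; nΣy² − (Σy)² = 578.7 − 547.56 = 31.14
r = -69.97 / √(2335.86 × 31.14) = -69.97 / 269.7011 ≈ -0.2594

-0.2594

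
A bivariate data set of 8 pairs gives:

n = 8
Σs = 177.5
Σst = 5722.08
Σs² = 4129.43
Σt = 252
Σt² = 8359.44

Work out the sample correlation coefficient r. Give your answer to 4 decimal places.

r = (nΣst − ΣsΣt) / √[(nΣs² − (Σs)²)(nΣt² − (Σt)²)]
Numerator: 8×5722.08 − 177.5×252 = 1046.64
Denominator: √[(33035.44 − 31506.25)(66875.52 − 63504)] = √[1529.19 × 3371.52] = 2270.6155
r = 1046.64 / 2270.6155 ≈ 0.4609

0.4609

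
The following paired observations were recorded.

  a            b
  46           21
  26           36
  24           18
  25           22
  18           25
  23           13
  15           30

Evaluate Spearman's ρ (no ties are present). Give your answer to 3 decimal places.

Rank a: 7, 6, 4, 5, 2, 3, 1
Rank b: 3, 7, 2, 4, 5, 1, 6
d = rank(a) − rank(b): 4, -1, 2, 1, -3, 2, -5; Σd² = 60
ρ = 1 − 6Σd² / [n(n²−1)] = 1 − 6×60 / (7×48) = 1 − 360/336 ≈ -0.071

-0.071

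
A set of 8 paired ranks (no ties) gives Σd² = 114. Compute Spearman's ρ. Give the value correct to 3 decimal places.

ρ = 1 − 6Σd² / [n(n²−1)] = 1 − 6×114 / (8×63)
  = 1 − 684/504 = 1 − 1.3571 ≈ -0.357

-0.357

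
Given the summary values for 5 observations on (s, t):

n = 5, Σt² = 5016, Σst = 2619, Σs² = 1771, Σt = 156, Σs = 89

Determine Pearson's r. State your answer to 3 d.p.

r = (nΣst − ΣsΣt) / √[(nΣs² − (Σs)²)(nΣt² − (Σt)²)]
Numerator: 5×2619 − 89×156 = -789
Denominator: √[(8855 − 7921)(25080 − 24336)] = √[934 × 744] = 833.6042
r = -789 / 833.6042 ≈ -0.946

-0.946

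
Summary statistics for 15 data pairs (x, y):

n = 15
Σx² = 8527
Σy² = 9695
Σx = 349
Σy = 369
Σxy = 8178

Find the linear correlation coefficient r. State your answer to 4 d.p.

r = (nΣxy − ΣxΣy) / √[(nΣx² − (Σx)²)(nΣy² − (Σy)²)]
Numerator: 15×8178 − 349×369 = -6111
Denominator: √[(127905 − 121801)(145425 − 136161)] = √[6104 × 9264] = 7519.8043
r = -6111 / 7519.8043 ≈ -0.8127

-0.8127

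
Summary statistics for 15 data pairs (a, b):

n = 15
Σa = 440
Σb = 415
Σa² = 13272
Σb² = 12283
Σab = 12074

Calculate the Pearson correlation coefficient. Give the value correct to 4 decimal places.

r = (nΣab − ΣaΣb) / √[(nΣa² − (Σa)²)(nΣb² − (Σb)²)]
Numerator: 15×12074 − 440×415 = -1490
Denominator: √[(199080 − 193600)(184245 − 172225)] = √[5480 × 12020] = 8116.0089
r = -1490 / 8116.0089 ≈ -0.1836

-0.1836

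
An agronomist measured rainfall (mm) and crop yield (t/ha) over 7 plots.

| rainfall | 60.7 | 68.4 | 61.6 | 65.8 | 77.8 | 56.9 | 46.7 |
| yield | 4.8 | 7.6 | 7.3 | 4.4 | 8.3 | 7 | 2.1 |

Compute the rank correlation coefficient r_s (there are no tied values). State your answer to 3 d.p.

Rank rainfall: 3, 6, 4, 5, 7, 2, 1
Rank yield: 3, 6, 5, 2, 7, 4, 1
d = rank(rainfall) − rank(yield): 0, 0, -1, 3, 0, -2, 0; Σd² = 14
ρ = 1 − 6Σd² / [n(n²−1)] = 1 − 6×14 / (7×48) = 1 − 84/336 ≈ 0.750

0.750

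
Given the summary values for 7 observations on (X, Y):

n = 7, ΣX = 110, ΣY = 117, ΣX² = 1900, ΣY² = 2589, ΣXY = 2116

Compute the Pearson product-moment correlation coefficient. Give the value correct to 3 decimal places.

0.842

r = (nΣXY − ΣXΣY) / √[(nΣX² − (ΣX)²)(nΣY² − (ΣY)²)]
Numerator: 7×2116 − 110×117 = 1942
Denominator: √[(13300 − 12100)(18123 − 13689)] = √[1200 × 4434] = 2306.6859
r = 1942 / 2306.6859 ≈ 0.842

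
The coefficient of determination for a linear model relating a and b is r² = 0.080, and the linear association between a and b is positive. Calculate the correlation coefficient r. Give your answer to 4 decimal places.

|r| = √0.080 = 0.2828
The association is positive, so r = 0.2828.

0.2828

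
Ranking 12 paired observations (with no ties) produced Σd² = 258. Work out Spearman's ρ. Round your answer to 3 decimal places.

ρ = 1 − 6Σd² / [n(n²−1)] = 1 − 6×258 / (12×143)
  = 1 − 1548/1716 = 1 − 0.9021 ≈ 0.098

0.098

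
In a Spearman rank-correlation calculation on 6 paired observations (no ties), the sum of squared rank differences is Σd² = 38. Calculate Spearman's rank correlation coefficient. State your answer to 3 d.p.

-0.086

ρ = 1 − 6Σd² / [n(n²−1)] = 1 − 6×38 / (6×35)
  = 1 − 228/210 = 1 − 1.0857 ≈ -0.086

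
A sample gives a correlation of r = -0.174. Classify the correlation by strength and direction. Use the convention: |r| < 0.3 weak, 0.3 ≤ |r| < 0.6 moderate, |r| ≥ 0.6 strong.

weak negative

r = -0.174 < 0 so the relationship is negative.
|r| = 0.174, which falls in the weak range.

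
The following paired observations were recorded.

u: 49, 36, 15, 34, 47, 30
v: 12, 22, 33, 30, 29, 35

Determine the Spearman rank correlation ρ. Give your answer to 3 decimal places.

-0.886

Rank u: 6, 4, 1, 3, 5, 2
Rank v: 1, 2, 5, 4, 3, 6
d = rank(u) − rank(v): 5, 2, -4, -1, 2, -4; Σd² = 66
ρ = 1 − 6Σd² / [n(n²−1)] = 1 − 6×66 / (6×35) = 1 − 396/210 ≈ -0.886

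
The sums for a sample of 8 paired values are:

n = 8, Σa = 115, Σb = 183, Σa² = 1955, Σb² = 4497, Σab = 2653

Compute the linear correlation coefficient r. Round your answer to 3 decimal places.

r = (nΣab − ΣaΣb) / √[(nΣa² − (Σa)²)(nΣb² − (Σb)²)]
Numerator: 8×2653 − 115×183 = 179
Denominator: √[(15640 − 13225)(35976 − 33489)] = √[2415 × 2487] = 2450.7356
r = 179 / 2450.7356 ≈ 0.073

0.073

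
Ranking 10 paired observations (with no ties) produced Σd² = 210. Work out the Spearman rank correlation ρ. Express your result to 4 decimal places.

-0.2727

ρ = 1 − 6Σd² / [n(n²−1)] = 1 − 6×210 / (10×99)
  = 1 − 1260/990 = 1 − 1.27273 ≈ -0.2727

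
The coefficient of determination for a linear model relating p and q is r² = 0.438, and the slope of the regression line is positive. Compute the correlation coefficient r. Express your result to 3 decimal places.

|r| = √0.438 = 0.662
The association is positive, so r = 0.662.

0.662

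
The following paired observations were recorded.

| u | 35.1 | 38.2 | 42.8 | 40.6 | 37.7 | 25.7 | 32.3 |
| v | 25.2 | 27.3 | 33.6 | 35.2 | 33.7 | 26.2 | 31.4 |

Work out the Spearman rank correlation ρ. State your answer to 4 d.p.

Rank u: 3, 5, 7, 6, 4, 1, 2
Rank v: 1, 3, 5, 7, 6, 2, 4
d = rank(u) − rank(v): 2, 2, 2, -1, -2, -1, -2; Σd² = 22
ρ = 1 − 6Σd² / [n(n²−1)] = 1 − 6×22 / (7×48) = 1 − 132/336 ≈ 0.6071

0.6071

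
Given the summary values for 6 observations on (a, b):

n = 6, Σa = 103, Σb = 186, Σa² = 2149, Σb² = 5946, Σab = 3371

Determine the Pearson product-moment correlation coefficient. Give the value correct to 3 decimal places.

r = (nΣab − ΣaΣb) / √[(nΣa² − (Σa)²)(nΣb² − (Σb)²)]
Numerator: 6×3371 − 103×186 = 1068
Denominator: √[(12894 − 10609)(35676 − 34596)] = √[2285 × 1080] = 1570.9233
r = 1068 / 1570.9233 ≈ 0.680

0.680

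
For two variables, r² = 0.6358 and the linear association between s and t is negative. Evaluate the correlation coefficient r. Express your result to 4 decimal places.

|r| = √0.6358 = 0.7974
The association is negative, so r = −0.7974.

-0.7974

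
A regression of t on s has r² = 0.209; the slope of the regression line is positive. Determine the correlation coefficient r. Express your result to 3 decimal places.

0.457

|r| = √0.209 = 0.457
The association is positive, so r = 0.457.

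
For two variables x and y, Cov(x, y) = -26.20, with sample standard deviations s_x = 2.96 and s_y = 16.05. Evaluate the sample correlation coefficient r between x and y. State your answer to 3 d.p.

r = Cov(x,y) / (s_x · s_y) = -26.20 / (2.96 × 16.05)
  = -26.20 / 47.5080 ≈ -0.551

-0.551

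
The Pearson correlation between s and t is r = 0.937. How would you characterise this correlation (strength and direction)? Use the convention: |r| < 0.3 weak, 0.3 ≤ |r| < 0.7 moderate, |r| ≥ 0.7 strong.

r = 0.937 > 0 so the relationship is positive.
|r| = 0.937, which falls in the strong range.

strong positive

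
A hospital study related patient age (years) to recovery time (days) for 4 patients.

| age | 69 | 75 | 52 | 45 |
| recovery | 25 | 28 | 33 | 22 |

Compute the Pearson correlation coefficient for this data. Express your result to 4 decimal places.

0.1211

n = 4, Σx = 241, Σy = 108, Σx² = 15115, Σy² = 2982, Σxy = 6531
nΣxy − ΣxΣy = 26124 − 26028 = 96
nΣx² − (Σx)² = 60460 − 58081 = 2379; nΣy² − (Σy)² = 11928 − 11664 = 264
r = 96 / √(2379 × 264) = 96 / 792.4998 ≈ 0.1211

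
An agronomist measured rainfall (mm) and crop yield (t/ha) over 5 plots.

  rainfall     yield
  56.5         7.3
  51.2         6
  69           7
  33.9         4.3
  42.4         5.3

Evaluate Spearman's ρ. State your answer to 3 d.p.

Rank rainfall: 4, 3, 5, 1, 2
Rank yield: 5, 3, 4, 1, 2
d = rank(rainfall) − rank(yield): -1, 0, 1, 0, 0; Σd² = 2
ρ = 1 − 6Σd² / [n(n²−1)] = 1 − 6×2 / (5×24) = 1 − 12/120 ≈ 0.900

0.900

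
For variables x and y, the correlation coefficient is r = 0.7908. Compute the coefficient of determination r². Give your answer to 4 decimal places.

0.6254

r² = (0.7908)² = 0.6254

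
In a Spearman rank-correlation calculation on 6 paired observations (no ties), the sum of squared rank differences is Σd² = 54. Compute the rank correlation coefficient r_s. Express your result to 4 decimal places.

-0.5429

ρ = 1 − 6Σd² / [n(n²−1)] = 1 − 6×54 / (6×35)
  = 1 − 324/210 = 1 − 1.54286 ≈ -0.5429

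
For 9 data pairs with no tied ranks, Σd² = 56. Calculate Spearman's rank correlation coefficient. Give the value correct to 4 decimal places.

ρ = 1 − 6Σd² / [n(n²−1)] = 1 − 6×56 / (9×80)
  = 1 − 336/720 = 1 − 0.46667 ≈ 0.5333

0.5333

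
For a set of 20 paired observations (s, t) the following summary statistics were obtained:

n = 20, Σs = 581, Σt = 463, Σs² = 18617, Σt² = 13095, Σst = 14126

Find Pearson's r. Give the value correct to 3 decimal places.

0.332

r = (nΣst − ΣsΣt) / √[(nΣs² − (Σs)²)(nΣt² − (Σt)²)]
Numerator: 20×14126 − 581×463 = 13517
Denominator: √[(372340 − 337561)(261900 − 214369)] = √[34779 × 47531] = 40658.0945
r = 13517 / 40658.0945 ≈ 0.332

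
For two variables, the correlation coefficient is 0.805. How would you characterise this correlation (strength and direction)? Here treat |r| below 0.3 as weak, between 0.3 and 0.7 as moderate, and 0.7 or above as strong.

r = 0.805 > 0 so the relationship is positive.
|r| = 0.805, which falls in the strong range.

strong positive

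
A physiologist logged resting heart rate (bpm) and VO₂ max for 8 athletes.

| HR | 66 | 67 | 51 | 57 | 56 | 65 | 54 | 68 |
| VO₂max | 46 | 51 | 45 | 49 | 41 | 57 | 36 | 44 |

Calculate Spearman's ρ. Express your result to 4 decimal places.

0.4048

Rank HR: 6, 7, 1, 4, 3, 5, 2, 8
Rank VO₂max: 5, 7, 4, 6, 2, 8, 1, 3
d = rank(HR) − rank(VO₂max): 1, 0, -3, -2, 1, -3, 1, 5; Σd² = 50
ρ = 1 − 6Σd² / [n(n²−1)] = 1 − 6×50 / (8×63) = 1 − 300/504 ≈ 0.4048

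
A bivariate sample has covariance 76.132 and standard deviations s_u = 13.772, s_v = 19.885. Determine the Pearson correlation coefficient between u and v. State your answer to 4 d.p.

r = Cov(u,v) / (s_u · s_v) = 76.132 / (13.772 × 19.885)
  = 76.132 / 273.8562 ≈ 0.2780

0.2780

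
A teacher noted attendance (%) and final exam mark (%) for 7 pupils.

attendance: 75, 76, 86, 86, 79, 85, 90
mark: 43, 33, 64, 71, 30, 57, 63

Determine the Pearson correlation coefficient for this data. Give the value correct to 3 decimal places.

n = 7, Σx = 577, Σy = 361, Σx² = 47759, Σy² = 20193, Σxy = 30228
nΣxy − ΣxΣy = 211596 − 208297 = 3299
nΣx² − (Σx)² = 334313 − 332929 = 1384; nΣy² − (Σy)² = 141351 − 130321 = 11030
r = 3299 / √(1384 × 11030) = 3299 / 3907.1115 ≈ 0.844

0.844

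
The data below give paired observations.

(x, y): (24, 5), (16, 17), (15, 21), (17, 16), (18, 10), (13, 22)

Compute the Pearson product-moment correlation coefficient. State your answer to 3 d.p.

-0.950

n = 6, Σx = 103, Σy = 91, Σx² = 1839, Σy² = 1595, Σxy = 1445
nΣxy − ΣxΣy = 8670 − 9373 = -703
nΣx² − (Σx)² = 11034 − 10609 = 425; nΣy² − (Σy)² = 9570 − 8281 = 1289
r = -703 / √(425 × 1289) = -703 / 740.1520 ≈ -0.950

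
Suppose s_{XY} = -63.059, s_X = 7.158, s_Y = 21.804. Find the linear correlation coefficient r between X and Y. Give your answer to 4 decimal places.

-0.4040

r = Cov(X,Y) / (s_X · s_Y) = -63.059 / (7.158 × 21.804)
  = -63.059 / 156.0730 ≈ -0.4040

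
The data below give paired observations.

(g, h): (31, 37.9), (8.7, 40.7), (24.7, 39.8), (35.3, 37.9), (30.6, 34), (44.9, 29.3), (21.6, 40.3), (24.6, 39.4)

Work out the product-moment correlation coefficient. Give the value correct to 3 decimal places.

n = 8, Σg = 221.4, Σh = 299.3, Σg² = 6916.96, Σh² = 11304.29, Σgh = 8045.61
nΣgh − ΣgΣh = 64364.88 − 66265.02 = -1900.14
nΣg² − (Σg)² = 55335.68 − 49017.96 = 6317.72; nΣh² − (Σh)² = 90434.32 − 89580.49 = 853.83
r = -1900.14 / √(6317.72 × 853.83) = -1900.14 / 2322.5544 ≈ -0.818

-0.818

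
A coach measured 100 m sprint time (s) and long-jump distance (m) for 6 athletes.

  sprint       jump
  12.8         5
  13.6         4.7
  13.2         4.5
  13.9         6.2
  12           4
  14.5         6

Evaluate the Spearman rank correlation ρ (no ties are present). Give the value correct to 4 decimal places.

Rank sprint: 2, 4, 3, 5, 1, 6
Rank jump: 4, 3, 2, 6, 1, 5
d = rank(sprint) − rank(jump): -2, 1, 1, -1, 0, 1; Σd² = 8
ρ = 1 − 6Σd² / [n(n²−1)] = 1 − 6×8 / (6×35) = 1 − 48/210 ≈ 0.7714

0.7714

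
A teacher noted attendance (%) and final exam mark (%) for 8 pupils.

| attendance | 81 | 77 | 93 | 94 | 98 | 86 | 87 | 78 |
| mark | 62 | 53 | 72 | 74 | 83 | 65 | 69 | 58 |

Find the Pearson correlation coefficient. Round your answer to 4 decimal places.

n = 8, Σx = 694, Σy = 536, Σx² = 60628, Σy² = 36552, Σxy = 47006
nΣxy − ΣxΣy = 376048 − 371984 = 4064
nΣx² − (Σx)² = 485024 − 481636 = 3388; nΣy² − (Σy)² = 292416 − 287296 = 5120
r = 4064 / √(3388 × 5120) = 4064 / 4164.9202 ≈ 0.9758

0.9758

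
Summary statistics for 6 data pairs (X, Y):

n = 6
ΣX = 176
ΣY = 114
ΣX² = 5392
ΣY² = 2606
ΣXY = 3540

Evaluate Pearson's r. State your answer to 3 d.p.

0.617

r = (nΣXY − ΣXΣY) / √[(nΣX² − (ΣX)²)(nΣY² − (ΣY)²)]
Numerator: 6×3540 − 176×114 = 1176
Denominator: √[(32352 − 30976)(15636 − 12996)] = √[1376 × 2640] = 1905.9486
r = 1176 / 1905.9486 ≈ 0.617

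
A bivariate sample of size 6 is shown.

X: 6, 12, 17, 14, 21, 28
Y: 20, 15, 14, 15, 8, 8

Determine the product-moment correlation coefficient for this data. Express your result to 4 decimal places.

n = 6, ΣX = 98, ΣY = 80, ΣX² = 1890, ΣY² = 1174, ΣXY = 1140
nΣXY − ΣXΣY = 6840 − 7840 = -1000
nΣX² − (ΣX)² = 11340 − 9604 = 1736; nΣY² − (ΣY)² = 7044 − 6400 = 644
r = -1000 / √(1736 × 644) = -1000 / 1057.3476 ≈ -0.9458

-0.9458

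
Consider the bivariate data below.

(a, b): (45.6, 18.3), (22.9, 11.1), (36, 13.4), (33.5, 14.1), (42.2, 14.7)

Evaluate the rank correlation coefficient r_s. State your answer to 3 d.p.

Rank a: 5, 1, 3, 2, 4
Rank b: 5, 1, 2, 3, 4
d = rank(a) − rank(b): 0, 0, 1, -1, 0; Σd² = 2
ρ = 1 − 6Σd² / [n(n²−1)] = 1 − 6×2 / (5×24) = 1 − 12/120 ≈ 0.900

0.900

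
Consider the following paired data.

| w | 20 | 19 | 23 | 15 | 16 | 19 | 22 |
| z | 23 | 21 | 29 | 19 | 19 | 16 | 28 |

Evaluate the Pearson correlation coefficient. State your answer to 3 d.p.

n = 7, Σw = 134, Σz = 155, Σw² = 2616, Σz² = 3573, Σwz = 3035
nΣwz − ΣwΣz = 21245 − 20770 = 475
nΣw² − (Σw)² = 18312 − 17956 = 356; nΣz² − (Σz)² = 25011 − 24025 = 986
r = 475 / √(356 × 986) = 475 / 592.4660 ≈ 0.802

0.802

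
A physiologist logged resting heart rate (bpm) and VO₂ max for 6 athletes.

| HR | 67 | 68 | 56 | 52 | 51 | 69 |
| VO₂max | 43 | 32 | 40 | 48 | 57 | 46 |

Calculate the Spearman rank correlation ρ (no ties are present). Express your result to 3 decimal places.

-0.600

Rank HR: 4, 5, 3, 2, 1, 6
Rank VO₂max: 3, 1, 2, 5, 6, 4
d = rank(HR) − rank(VO₂max): 1, 4, 1, -3, -5, 2; Σd² = 56
ρ = 1 − 6Σd² / [n(n²−1)] = 1 − 6×56 / (6×35) = 1 − 336/210 ≈ -0.600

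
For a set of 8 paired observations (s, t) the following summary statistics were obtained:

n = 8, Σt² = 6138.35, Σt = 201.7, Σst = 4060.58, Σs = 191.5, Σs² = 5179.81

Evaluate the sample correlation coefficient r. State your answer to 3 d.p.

r = (nΣst − ΣsΣt) / √[(nΣs² − (Σs)²)(nΣt² − (Σt)²)]
Numerator: 8×4060.58 − 191.5×201.7 = -6140.91
Denominator: √[(41438.48 − 36672.25)(49106.8 − 40682.89)] = √[4766.23 × 8423.91] = 6336.4259
r = -6140.91 / 6336.4259 ≈ -0.969

-0.969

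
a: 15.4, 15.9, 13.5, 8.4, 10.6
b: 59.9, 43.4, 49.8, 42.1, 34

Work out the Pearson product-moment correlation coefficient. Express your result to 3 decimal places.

n = 5, Σa = 63.8, Σb = 229.2, Σa² = 855.14, Σb² = 10880.02, Σab = 2998.86
nΣab − ΣaΣb = 14994.3 − 14622.96 = 371.34
nΣa² − (Σa)² = 4275.7 − 4070.44 = 205.26; nΣb² − (Σb)² = 54400.1 − 52532.64 = 1867.46
r = 371.34 / √(205.26 × 1867.46) = 371.34 / 619.1243 ≈ 0.600

0.600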